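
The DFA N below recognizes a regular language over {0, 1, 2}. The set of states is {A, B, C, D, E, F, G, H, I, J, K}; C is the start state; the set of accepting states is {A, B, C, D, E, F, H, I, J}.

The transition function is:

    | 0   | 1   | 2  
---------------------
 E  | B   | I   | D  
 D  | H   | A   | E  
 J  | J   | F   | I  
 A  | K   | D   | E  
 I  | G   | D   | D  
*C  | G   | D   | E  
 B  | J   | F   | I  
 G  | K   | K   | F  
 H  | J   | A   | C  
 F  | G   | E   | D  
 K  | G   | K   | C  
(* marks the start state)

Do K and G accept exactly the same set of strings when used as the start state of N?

Yes

Every state is reachable, so we keep all 11.
P0 = {A,B,C,D,E,F,H,I,J} | {G,K}.
On input 0, block {A,B,C,D,E,F,H,I,J} splits into {B,D,E,H,J} and {A,C,F,I}.
Refine {B,D,E,H,J} on symbol 2: members go to different blocks, giving {B,H,J} and {D,E}.
No further refinement is possible. Final partition (4 blocks): {B,H,J} | {G,K} | {A,C,F,I} | {D,E}.
K and G lie in the same block of the stable partition, so they are equivalent — no string distinguishes them.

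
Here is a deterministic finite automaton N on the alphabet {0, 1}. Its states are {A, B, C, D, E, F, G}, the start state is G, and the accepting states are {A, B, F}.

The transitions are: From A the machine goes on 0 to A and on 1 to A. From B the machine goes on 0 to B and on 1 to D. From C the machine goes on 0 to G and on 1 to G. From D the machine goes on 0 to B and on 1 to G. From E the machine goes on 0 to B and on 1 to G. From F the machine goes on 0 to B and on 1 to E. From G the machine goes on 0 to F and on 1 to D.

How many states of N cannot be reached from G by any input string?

No path from G leads to A, C; the other 5 states are all reachable.

2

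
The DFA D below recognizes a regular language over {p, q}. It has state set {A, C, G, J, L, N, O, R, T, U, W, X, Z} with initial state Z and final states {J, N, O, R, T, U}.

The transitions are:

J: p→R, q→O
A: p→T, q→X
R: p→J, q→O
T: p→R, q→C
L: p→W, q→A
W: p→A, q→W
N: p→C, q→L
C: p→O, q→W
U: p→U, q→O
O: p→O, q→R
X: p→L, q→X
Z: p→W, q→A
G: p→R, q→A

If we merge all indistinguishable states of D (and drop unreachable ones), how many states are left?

7

States {G,N,U} cannot be reached from the start state, so discard them.
P0 = {J,O,R,T} | {A,C,L,W,X,Z}.
Refine {J,O,R,T} on symbol q: members go to different blocks, giving {J,O,R} and {T}.
Split {A,C,L,W,X,Z} by δ(·,p) → {L,W,X,Z} and {A} and {C}.
On input p, block {L,W,X,Z} splits into {L,X,Z} and {W}.
On input p, block {L,X,Z} splits into {L,Z} and {X}.
No further refinement is possible. Final partition (7 blocks): {J,O,R} | {L,Z} | {T} | {A} | {C} | {W} | {X}.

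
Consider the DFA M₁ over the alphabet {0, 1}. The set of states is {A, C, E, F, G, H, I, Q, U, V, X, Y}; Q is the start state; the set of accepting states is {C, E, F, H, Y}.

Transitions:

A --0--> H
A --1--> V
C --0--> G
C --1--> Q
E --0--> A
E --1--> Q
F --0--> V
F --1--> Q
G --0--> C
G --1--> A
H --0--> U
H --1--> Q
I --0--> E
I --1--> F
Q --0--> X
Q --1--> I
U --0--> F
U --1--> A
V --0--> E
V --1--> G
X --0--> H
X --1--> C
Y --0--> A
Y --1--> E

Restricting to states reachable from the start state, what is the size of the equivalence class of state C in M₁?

4

First remove the unreachable states {Y}; 11 states remain.
Initial partition by acceptance: {C,E,F,H} | {A,G,I,Q,U,V,X}.
Split {A,G,I,Q,U,V,X} by δ(·,0) → {A,G,I,U,V,X} and {Q}.
On input 1, block {A,G,I,U,V,X} splits into {A,G,U,V} and {I,X}.
Stable partition: {C,E,F,H} | {A,G,U,V} | {Q} | {I,X} — 4 equivalence classes.
The equivalence class containing C is {C,E,F,H}, of size 4.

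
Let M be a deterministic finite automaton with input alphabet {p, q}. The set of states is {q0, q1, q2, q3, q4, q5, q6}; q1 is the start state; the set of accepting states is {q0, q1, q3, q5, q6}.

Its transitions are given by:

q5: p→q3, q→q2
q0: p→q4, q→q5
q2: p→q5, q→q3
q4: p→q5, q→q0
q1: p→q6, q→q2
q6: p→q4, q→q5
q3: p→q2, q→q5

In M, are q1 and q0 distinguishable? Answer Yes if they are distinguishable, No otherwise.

Every state is reachable, so we keep all 7.
Start with accepting vs non-accepting: {q0,q1,q3,q5,q6} | {q2,q4}.
Refine {q0,q1,q3,q5,q6} on symbol p: members go to different blocks, giving {q0,q3,q6} and {q1,q5}.
No further refinement is possible. Final partition (3 blocks): {q0,q3,q6} | {q2,q4} | {q1,q5}.
q1 and q0 end up in different blocks, so they are distinguishable. For instance, the string 'p' is accepted from only q1.

Yes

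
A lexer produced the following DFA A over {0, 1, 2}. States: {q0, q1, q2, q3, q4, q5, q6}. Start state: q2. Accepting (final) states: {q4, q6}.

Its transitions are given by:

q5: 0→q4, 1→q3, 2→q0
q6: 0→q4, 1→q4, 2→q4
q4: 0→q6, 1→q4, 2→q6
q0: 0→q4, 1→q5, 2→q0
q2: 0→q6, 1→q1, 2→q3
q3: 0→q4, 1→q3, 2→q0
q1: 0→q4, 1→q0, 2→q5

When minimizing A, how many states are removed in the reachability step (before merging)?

Exploring from q2, all states are eventually visited, so none are unreachable.

0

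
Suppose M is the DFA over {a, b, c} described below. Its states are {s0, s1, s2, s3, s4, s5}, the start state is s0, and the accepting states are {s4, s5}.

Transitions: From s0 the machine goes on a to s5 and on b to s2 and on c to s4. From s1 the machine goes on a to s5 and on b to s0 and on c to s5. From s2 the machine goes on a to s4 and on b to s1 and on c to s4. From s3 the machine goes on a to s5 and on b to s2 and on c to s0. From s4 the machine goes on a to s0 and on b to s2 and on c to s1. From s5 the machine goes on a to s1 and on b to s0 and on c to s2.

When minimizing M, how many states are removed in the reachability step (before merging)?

No path from s0 leads to s3; the other 5 states are all reachable.

1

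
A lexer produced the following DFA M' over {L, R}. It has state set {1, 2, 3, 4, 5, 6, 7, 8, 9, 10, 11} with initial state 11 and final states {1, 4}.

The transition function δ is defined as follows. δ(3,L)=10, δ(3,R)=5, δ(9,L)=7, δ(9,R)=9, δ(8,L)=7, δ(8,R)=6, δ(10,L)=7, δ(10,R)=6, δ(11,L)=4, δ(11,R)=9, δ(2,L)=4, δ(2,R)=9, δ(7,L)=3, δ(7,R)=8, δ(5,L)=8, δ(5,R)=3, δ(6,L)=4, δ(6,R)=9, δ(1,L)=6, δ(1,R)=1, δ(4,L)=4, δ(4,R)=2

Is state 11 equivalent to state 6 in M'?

First remove the unreachable states {1}; 10 states remain.
P0 = {4} | {2,3,5,6,7,8,9,10,11}.
Split {2,3,5,6,7,8,9,10,11} by δ(·,L) → {3,5,7,8,9,10} and {2,6,11}.
Refine {3,5,7,8,9,10} on symbol R: members go to different blocks, giving {3,5,7,9} and {8,10}.
Refine {3,5,7,9} on symbol L: members go to different blocks, giving {3,5} and {7,9}.
Refine {7,9} on symbol L: members go to different blocks, giving {7} and {9}.
The partition is now stable with 6 blocks: {4} | {3,5} | {2,6,11} | {8,10} | {7} | {9}.
11 and 6 lie in the same block of the stable partition, so they are equivalent — no string distinguishes them.

Yes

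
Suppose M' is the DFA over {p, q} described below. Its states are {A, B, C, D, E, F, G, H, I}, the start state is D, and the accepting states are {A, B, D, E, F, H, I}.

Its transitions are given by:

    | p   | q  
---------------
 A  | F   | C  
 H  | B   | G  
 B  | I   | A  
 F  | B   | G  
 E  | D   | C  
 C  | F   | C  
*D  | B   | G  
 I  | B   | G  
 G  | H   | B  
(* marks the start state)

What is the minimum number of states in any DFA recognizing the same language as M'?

First remove the unreachable states {E}; 8 states remain.
Initial partition by acceptance: {A,B,D,F,H,I} | {C,G}.
On input q, block {A,B,D,F,H,I} splits into {A,D,F,H,I} and {B}.
On input p, block {A,D,F,H,I} splits into {D,F,H,I} and {A}.
On input q, block {C,G} splits into {C} and {G}.
Stable partition: {D,F,H,I} | {C} | {B} | {A} | {G} — 5 equivalence classes.

5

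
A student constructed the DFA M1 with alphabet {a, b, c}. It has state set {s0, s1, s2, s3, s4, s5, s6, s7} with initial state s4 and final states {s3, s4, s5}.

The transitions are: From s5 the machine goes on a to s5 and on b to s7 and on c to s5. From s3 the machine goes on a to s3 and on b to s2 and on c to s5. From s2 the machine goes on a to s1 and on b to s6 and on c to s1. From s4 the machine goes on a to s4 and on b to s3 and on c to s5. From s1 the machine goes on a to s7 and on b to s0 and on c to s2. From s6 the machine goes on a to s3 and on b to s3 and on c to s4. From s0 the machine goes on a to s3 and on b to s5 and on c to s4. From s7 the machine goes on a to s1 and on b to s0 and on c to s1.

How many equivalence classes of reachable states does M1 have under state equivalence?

4

Every state is reachable, so we keep all 8.
Start with accepting vs non-accepting: {s3,s4,s5} | {s0,s1,s2,s6,s7}.
Split {s3,s4,s5} by δ(·,b) → {s3,s5} and {s4}.
On input a, block {s0,s1,s2,s6,s7} splits into {s1,s2,s7} and {s0,s6}.
No further refinement is possible. Final partition (4 blocks): {s3,s5} | {s1,s2,s7} | {s4} | {s0,s6}.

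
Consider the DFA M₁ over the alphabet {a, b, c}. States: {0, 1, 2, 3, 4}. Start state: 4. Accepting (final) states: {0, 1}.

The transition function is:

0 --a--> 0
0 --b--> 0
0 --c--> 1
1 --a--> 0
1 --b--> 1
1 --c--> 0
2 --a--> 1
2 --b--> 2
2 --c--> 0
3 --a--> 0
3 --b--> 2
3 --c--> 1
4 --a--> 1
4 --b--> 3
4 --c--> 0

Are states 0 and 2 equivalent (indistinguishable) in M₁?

P0 = {0,1} | {2,3,4}.
The partition is now stable with 2 blocks: {0,1} | {2,3,4}.
0 and 2 end up in different blocks, so they are distinguishable. For instance, the string 'ε' is accepted from only 0.

No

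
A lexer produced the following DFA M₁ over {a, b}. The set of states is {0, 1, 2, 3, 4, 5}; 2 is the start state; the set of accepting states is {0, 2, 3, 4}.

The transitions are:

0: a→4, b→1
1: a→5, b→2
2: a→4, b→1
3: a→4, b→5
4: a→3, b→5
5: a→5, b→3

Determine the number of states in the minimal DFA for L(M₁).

States {0} cannot be reached from the start state, so discard them.
Initial partition by acceptance: {2,3,4} | {1,5}.
No further refinement is possible. Final partition (2 blocks): {2,3,4} | {1,5}.

2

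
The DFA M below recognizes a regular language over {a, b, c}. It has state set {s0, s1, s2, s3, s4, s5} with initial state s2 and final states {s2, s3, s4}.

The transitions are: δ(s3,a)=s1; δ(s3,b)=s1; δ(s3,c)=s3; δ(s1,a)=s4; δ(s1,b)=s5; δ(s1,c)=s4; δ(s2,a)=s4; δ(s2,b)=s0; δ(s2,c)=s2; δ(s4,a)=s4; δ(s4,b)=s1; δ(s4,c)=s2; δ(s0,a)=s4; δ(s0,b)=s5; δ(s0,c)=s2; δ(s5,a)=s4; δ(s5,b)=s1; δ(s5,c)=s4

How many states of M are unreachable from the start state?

No path from s2 leads to s3; the other 5 states are all reachable.

1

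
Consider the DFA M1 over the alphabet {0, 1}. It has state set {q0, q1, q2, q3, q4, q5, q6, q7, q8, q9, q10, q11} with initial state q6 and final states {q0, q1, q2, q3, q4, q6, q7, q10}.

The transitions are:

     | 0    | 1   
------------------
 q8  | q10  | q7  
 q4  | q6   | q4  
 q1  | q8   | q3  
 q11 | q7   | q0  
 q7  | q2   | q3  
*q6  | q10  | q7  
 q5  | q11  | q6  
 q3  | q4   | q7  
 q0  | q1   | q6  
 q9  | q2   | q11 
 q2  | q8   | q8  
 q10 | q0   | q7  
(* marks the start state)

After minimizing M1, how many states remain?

Reachable states from the start: {q0,q1,q2,q3,q4,q6,q7,q8,q10}. Unreachable: {q5,q9,q11} — drop them.
P0 = {q0,q1,q2,q3,q4,q6,q7,q10} | {q8}.
Split {q0,q1,q2,q3,q4,q6,q7,q10} by δ(·,0) → {q0,q3,q4,q6,q7,q10} and {q1,q2}.
Split {q0,q3,q4,q6,q7,q10} by δ(·,0) → {q3,q4,q6,q10} and {q0,q7}.
Split {q3,q4,q6,q10} by δ(·,0) → {q3,q4,q6} and {q10}.
Refine {q3,q4,q6} on symbol 0: members go to different blocks, giving {q3,q4} and {q6}.
Split {q3,q4} by δ(·,0) → {q3} and {q4}.
Refine {q1,q2} on symbol 1: members go to different blocks, giving {q1} and {q2}.
Refine {q0,q7} on symbol 0: members go to different blocks, giving {q0} and {q7}.
No further refinement is possible. Final partition (9 blocks): {q3} | {q8} | {q1} | {q0} | {q10} | {q6} | {q4} | {q2} | {q7}.

9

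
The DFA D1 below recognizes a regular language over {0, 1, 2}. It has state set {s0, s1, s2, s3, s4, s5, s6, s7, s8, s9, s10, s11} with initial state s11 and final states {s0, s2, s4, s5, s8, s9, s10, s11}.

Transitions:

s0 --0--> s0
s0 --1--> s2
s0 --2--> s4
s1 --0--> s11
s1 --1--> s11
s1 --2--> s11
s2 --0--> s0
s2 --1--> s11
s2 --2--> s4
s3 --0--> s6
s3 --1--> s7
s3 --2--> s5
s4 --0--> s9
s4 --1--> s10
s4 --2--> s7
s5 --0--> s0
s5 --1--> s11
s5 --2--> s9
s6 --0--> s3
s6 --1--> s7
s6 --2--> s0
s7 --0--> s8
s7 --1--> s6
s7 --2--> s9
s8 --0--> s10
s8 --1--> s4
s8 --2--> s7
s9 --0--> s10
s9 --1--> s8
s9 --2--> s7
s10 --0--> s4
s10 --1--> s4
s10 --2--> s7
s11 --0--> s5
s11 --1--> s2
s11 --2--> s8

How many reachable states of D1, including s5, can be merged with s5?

Reachable states from the start: {s0,s2,s3,s4,s5,s6,s7,s8,s9,s10,s11}. Unreachable: {s1} — drop them.
Start with accepting vs non-accepting: {s0,s2,s4,s5,s8,s9,s10,s11} | {s3,s6,s7}.
On input 2, block {s0,s2,s4,s5,s8,s9,s10,s11} splits into {s0,s2,s5,s11} and {s4,s8,s9,s10}.
Split {s3,s6,s7} by δ(·,0) → {s3,s6} and {s7}.
Stable partition: {s0,s2,s5,s11} | {s3,s6} | {s4,s8,s9,s10} | {s7} — 4 equivalence classes.
State s5 belongs to the block {s0,s2,s5,s11}, which has 4 states.

4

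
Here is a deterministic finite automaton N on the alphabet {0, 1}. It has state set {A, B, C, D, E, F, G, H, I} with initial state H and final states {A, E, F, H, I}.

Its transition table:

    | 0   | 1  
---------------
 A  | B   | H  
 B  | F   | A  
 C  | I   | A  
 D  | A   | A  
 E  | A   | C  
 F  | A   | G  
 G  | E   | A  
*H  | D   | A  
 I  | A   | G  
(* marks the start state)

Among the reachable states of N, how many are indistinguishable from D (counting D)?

Every state is reachable, so we keep all 9.
Initial partition by acceptance: {A,E,F,H,I} | {B,C,D,G}.
Split {A,E,F,H,I} by δ(·,0) → {E,F,I} and {A,H}.
Refine {B,C,D,G} on symbol 0: members go to different blocks, giving {B,C,G} and {D}.
Refine {A,H} on symbol 0: members go to different blocks, giving {A} and {H}.
Stable partition: {E,F,I} | {B,C,G} | {A} | {D} | {H} — 5 equivalence classes.
The equivalence class containing D is {D}, of size 1.

1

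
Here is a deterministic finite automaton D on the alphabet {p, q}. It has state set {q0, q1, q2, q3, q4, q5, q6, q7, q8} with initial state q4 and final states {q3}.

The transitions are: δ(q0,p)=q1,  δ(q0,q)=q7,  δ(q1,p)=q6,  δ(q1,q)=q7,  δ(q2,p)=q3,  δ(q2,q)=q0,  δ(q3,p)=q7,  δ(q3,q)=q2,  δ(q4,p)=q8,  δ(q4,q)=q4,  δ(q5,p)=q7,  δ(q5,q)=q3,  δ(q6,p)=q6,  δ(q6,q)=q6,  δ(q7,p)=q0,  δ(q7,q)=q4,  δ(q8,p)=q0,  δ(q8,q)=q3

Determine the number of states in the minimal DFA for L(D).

8

States {q5} cannot be reached from the start state, so discard them.
Start with accepting vs non-accepting: {q3} | {q0,q1,q2,q4,q6,q7,q8}.
Refine {q0,q1,q2,q4,q6,q7,q8} on symbol p: members go to different blocks, giving {q0,q1,q4,q6,q7,q8} and {q2}.
Refine {q0,q1,q4,q6,q7,q8} on symbol q: members go to different blocks, giving {q0,q1,q4,q6,q7} and {q8}.
Refine {q0,q1,q4,q6,q7} on symbol p: members go to different blocks, giving {q0,q1,q6,q7} and {q4}.
On input q, block {q0,q1,q6,q7} splits into {q0,q1,q6} and {q7}.
On input q, block {q0,q1,q6} splits into {q0,q1} and {q6}.
Split {q0,q1} by δ(·,p) → {q0} and {q1}.
Stable partition: {q3} | {q0} | {q2} | {q8} | {q4} | {q7} | {q6} | {q1} — 8 equivalence classes.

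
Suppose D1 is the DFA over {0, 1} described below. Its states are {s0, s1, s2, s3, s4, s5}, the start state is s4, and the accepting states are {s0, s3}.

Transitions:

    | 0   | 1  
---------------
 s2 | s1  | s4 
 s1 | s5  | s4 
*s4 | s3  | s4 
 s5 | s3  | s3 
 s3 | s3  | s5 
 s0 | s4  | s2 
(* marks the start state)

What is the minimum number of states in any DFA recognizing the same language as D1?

Reachable states from the start: {s3,s4,s5}. Unreachable: {s0,s1,s2} — drop them.
Initial partition by acceptance: {s3} | {s4,s5}.
Split {s4,s5} by δ(·,1) → {s4} and {s5}.
Stable partition: {s3} | {s4} | {s5} — 3 equivalence classes.

3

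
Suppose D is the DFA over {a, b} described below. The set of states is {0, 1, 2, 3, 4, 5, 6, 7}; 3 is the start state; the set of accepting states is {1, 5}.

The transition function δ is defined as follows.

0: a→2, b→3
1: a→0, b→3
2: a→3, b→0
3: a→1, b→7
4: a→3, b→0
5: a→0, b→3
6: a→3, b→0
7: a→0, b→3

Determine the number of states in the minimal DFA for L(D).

5

States {4,5,6} cannot be reached from the start state, so discard them.
Initial partition by acceptance: {1} | {0,2,3,7}.
On input a, block {0,2,3,7} splits into {0,2,7} and {3}.
Split {0,2,7} by δ(·,a) → {0,7} and {2}.
Refine {0,7} on symbol a: members go to different blocks, giving {0} and {7}.
Stable partition: {1} | {0} | {3} | {2} | {7} — 5 equivalence classes.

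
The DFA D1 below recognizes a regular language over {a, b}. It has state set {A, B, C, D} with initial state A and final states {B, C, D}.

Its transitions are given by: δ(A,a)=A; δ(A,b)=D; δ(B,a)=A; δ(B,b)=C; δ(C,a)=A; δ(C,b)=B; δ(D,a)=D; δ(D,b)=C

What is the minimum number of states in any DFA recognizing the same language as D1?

P0 = {B,C,D} | {A}.
Refine {B,C,D} on symbol a: members go to different blocks, giving {B,C} and {D}.
The partition is now stable with 3 blocks: {B,C} | {A} | {D}.

3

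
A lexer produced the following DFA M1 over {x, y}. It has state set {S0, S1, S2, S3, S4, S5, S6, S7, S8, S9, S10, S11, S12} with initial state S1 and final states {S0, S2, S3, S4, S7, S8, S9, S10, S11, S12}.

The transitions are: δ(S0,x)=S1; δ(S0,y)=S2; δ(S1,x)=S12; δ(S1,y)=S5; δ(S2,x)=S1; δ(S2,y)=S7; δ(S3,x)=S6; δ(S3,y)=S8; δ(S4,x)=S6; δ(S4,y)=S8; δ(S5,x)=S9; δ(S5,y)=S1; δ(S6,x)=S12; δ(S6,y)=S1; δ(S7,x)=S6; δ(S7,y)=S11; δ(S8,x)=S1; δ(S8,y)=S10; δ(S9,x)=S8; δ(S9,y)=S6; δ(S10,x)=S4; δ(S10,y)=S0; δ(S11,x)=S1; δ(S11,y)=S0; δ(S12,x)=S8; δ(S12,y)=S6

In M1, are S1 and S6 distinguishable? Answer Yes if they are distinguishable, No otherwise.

No

Reachable states from the start: {S0,S1,S2,S4,S5,S6,S7,S8,S9,S10,S11,S12}. Unreachable: {S3} — drop them.
Initial partition by acceptance: {S0,S2,S4,S7,S8,S9,S10,S11,S12} | {S1,S5,S6}.
Refine {S0,S2,S4,S7,S8,S9,S10,S11,S12} on symbol x: members go to different blocks, giving {S0,S2,S4,S7,S8,S11} and {S9,S10,S12}.
Refine {S0,S2,S4,S7,S8,S11} on symbol y: members go to different blocks, giving {S0,S2,S4,S7,S11} and {S8}.
Refine {S0,S2,S4,S7,S11} on symbol y: members go to different blocks, giving {S0,S2,S7,S11} and {S4}.
Split {S9,S10,S12} by δ(·,x) → {S9,S12} and {S10}.
No further refinement is possible. Final partition (6 blocks): {S0,S2,S7,S11} | {S1,S5,S6} | {S9,S12} | {S8} | {S4} | {S10}.
S1 and S6 lie in the same block of the stable partition, so they are equivalent — no string distinguishes them.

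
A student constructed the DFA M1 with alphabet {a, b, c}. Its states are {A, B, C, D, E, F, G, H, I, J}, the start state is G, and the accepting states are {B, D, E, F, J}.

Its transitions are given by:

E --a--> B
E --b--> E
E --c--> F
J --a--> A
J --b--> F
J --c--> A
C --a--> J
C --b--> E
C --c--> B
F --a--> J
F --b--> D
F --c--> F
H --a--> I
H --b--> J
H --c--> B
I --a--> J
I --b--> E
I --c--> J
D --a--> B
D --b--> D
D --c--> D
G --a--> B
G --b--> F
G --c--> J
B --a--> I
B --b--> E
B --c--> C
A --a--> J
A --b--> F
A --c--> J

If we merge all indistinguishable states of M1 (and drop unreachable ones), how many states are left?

3

Reachable states from the start: {A,B,C,D,E,F,G,I,J}. Unreachable: {H} — drop them.
Start with accepting vs non-accepting: {B,D,E,F,J} | {A,C,G,I}.
Split {B,D,E,F,J} by δ(·,a) → {D,E,F} and {B,J}.
Stable partition: {D,E,F} | {A,C,G,I} | {B,J} — 3 equivalence classes.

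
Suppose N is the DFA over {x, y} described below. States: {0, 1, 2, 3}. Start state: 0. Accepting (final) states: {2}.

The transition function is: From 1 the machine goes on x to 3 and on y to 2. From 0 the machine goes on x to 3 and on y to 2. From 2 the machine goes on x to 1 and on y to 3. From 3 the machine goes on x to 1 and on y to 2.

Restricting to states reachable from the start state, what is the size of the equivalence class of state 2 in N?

1

P0 = {2} | {0,1,3}.
No further refinement is possible. Final partition (2 blocks): {2} | {0,1,3}.
State 2 belongs to the block {2}, which has 1 states.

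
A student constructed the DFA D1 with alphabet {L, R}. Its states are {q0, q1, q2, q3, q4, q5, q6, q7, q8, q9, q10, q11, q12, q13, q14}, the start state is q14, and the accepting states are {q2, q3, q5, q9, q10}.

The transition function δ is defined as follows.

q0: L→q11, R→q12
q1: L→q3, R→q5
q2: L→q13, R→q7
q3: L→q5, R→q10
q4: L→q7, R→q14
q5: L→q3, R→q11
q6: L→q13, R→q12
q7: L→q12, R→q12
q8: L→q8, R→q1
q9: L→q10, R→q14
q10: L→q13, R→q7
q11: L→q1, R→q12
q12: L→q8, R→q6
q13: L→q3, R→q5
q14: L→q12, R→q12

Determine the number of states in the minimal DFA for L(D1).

8

First remove the unreachable states {q0,q2,q4,q9}; 11 states remain.
Initial partition by acceptance: {q3,q5,q10} | {q1,q6,q7,q8,q11,q12,q13,q14}.
On input L, block {q3,q5,q10} splits into {q3,q5} and {q10}.
Refine {q3,q5} on symbol R: members go to different blocks, giving {q3} and {q5}.
On input L, block {q1,q6,q7,q8,q11,q12,q13,q14} splits into {q6,q7,q8,q11,q12,q14} and {q1,q13}.
On input L, block {q6,q7,q8,q11,q12,q14} splits into {q7,q8,q12,q14} and {q6,q11}.
On input R, block {q7,q8,q12,q14} splits into {q7,q14} and {q8} and {q12}.
No further refinement is possible. Final partition (8 blocks): {q3} | {q7,q14} | {q10} | {q5} | {q1,q13} | {q6,q11} | {q8} | {q12}.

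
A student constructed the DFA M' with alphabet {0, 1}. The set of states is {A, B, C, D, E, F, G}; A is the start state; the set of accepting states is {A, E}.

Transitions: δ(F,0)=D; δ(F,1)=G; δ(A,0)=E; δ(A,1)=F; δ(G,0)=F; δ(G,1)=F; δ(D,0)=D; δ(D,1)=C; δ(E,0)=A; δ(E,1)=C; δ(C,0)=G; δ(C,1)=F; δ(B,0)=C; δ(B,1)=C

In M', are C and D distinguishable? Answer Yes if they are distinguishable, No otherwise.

States {B} cannot be reached from the start state, so discard them.
Initial partition by acceptance: {A,E} | {C,D,F,G}.
No further refinement is possible. Final partition (2 blocks): {A,E} | {C,D,F,G}.
C and D lie in the same block of the stable partition, so they are equivalent — no string distinguishes them.

No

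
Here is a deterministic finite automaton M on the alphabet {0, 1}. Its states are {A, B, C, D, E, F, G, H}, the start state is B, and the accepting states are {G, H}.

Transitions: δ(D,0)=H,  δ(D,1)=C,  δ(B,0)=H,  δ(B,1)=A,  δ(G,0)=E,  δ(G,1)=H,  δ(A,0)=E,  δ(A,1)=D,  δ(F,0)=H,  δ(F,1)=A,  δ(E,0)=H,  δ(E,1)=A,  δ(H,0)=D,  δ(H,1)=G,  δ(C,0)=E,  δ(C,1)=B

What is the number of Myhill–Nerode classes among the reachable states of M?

3

First remove the unreachable states {F}; 7 states remain.
Initial partition by acceptance: {G,H} | {A,B,C,D,E}.
Split {A,B,C,D,E} by δ(·,0) → {B,D,E} and {A,C}.
No further refinement is possible. Final partition (3 blocks): {G,H} | {B,D,E} | {A,C}.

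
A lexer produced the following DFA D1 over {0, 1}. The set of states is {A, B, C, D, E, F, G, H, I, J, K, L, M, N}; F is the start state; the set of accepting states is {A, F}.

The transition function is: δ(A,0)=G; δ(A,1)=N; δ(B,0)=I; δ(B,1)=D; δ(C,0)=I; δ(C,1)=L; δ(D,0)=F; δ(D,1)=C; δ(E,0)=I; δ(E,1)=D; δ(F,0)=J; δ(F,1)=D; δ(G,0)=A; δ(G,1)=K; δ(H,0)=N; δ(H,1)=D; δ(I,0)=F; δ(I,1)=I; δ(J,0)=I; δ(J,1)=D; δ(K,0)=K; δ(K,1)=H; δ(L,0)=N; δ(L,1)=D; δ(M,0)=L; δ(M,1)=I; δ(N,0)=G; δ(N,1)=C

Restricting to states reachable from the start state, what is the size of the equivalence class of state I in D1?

States {B,E,M} cannot be reached from the start state, so discard them.
Initial partition by acceptance: {A,F} | {C,D,G,H,I,J,K,L,N}.
On input 0, block {C,D,G,H,I,J,K,L,N} splits into {C,H,J,K,L,N} and {D,G,I}.
Refine {A,F} on symbol 0: members go to different blocks, giving {A} and {F}.
Refine {C,H,J,K,L,N} on symbol 0: members go to different blocks, giving {C,J,N} and {H,K,L}.
On input 1, block {C,J,N} splits into {C} and {J} and {N}.
Refine {D,G,I} on symbol 0: members go to different blocks, giving {D,I} and {G}.
Refine {D,I} on symbol 1: members go to different blocks, giving {D} and {I}.
On input 0, block {H,K,L} splits into {H,L} and {K}.
The partition is now stable with 10 blocks: {A} | {C} | {D} | {F} | {H,L} | {J} | {N} | {G} | {I} | {K}.
The equivalence class containing I is {I}, of size 1.

1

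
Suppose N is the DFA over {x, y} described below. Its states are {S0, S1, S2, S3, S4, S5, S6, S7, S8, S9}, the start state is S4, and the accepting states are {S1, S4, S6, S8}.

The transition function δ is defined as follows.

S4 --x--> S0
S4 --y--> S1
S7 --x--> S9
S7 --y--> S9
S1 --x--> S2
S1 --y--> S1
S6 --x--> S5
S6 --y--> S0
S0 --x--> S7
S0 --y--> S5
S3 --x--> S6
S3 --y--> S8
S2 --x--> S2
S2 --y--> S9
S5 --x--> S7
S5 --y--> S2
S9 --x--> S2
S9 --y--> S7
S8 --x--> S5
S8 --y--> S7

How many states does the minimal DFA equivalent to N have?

Reachable states from the start: {S0,S1,S2,S4,S5,S7,S9}. Unreachable: {S3,S6,S8} — drop them.
Initial partition by acceptance: {S1,S4} | {S0,S2,S5,S7,S9}.
The partition is now stable with 2 blocks: {S1,S4} | {S0,S2,S5,S7,S9}.

2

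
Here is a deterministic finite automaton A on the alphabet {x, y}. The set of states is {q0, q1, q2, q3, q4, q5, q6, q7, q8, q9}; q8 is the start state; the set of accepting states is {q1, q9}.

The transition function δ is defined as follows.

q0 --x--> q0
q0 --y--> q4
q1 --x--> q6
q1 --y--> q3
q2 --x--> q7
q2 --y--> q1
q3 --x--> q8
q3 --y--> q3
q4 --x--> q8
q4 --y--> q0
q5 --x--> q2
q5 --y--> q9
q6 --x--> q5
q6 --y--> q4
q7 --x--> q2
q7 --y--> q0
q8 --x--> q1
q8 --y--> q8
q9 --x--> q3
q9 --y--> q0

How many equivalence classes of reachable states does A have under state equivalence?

10

All states are reachable from the start state.
Start with accepting vs non-accepting: {q1,q9} | {q0,q2,q3,q4,q5,q6,q7,q8}.
On input x, block {q0,q2,q3,q4,q5,q6,q7,q8} splits into {q0,q2,q3,q4,q5,q6,q7} and {q8}.
On input x, block {q0,q2,q3,q4,q5,q6,q7} splits into {q0,q2,q5,q6,q7} and {q3,q4}.
Split {q1,q9} by δ(·,x) → {q1} and {q9}.
On input y, block {q0,q2,q5,q6,q7} splits into {q0,q6} and {q2} and {q5} and {q7}.
On input x, block {q0,q6} splits into {q0} and {q6}.
On input y, block {q3,q4} splits into {q3} and {q4}.
No further refinement is possible. Final partition (10 blocks): {q1} | {q0} | {q8} | {q3} | {q9} | {q2} | {q5} | {q7} | {q6} | {q4}.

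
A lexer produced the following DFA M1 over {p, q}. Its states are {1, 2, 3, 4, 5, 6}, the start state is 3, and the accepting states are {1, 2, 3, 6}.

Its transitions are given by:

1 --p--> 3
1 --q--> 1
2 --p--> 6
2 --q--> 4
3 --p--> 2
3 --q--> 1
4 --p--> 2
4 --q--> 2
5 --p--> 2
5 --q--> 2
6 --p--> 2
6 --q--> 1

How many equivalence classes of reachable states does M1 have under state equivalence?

First remove the unreachable states {5}; 5 states remain.
P0 = {1,2,3,6} | {4}.
Split {1,2,3,6} by δ(·,q) → {1,3,6} and {2}.
Refine {1,3,6} on symbol p: members go to different blocks, giving {3,6} and {1}.
Stable partition: {3,6} | {4} | {2} | {1} — 4 equivalence classes.

4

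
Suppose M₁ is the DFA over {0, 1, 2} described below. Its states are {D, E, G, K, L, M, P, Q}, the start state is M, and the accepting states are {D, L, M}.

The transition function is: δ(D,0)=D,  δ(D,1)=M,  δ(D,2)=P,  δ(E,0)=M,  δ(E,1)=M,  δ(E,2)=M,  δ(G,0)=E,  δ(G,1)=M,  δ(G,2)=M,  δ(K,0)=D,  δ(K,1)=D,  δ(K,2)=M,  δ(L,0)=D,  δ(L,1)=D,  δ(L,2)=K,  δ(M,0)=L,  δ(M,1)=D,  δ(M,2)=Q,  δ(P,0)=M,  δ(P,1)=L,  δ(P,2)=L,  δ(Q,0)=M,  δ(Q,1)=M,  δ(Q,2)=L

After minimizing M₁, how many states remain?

States {E,G} cannot be reached from the start state, so discard them.
Start with accepting vs non-accepting: {D,L,M} | {K,P,Q}.
No further refinement is possible. Final partition (2 blocks): {D,L,M} | {K,P,Q}.

2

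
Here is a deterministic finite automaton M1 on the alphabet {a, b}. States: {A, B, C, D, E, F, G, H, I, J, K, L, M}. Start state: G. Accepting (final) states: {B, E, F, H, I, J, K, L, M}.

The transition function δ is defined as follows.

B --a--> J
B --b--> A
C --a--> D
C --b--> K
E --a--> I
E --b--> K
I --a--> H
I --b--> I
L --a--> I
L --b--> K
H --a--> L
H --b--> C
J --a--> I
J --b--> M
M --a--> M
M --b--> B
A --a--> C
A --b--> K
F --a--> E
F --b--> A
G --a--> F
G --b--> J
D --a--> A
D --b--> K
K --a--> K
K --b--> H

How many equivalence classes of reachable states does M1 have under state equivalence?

P0 = {B,E,F,H,I,J,K,L,M} | {A,C,D,G}.
Split {B,E,F,H,I,J,K,L,M} by δ(·,b) → {E,I,J,K,L,M} and {B,F,H}.
Split {E,I,J,K,L,M} by δ(·,a) → {E,J,K,L,M} and {I}.
Refine {E,J,K,L,M} on symbol a: members go to different blocks, giving {E,J,L} and {K,M}.
Split {A,C,D,G} by δ(·,a) → {A,C,D} and {G}.
Stable partition: {E,J,L} | {A,C,D} | {B,F,H} | {I} | {K,M} | {G} — 6 equivalence classes.

6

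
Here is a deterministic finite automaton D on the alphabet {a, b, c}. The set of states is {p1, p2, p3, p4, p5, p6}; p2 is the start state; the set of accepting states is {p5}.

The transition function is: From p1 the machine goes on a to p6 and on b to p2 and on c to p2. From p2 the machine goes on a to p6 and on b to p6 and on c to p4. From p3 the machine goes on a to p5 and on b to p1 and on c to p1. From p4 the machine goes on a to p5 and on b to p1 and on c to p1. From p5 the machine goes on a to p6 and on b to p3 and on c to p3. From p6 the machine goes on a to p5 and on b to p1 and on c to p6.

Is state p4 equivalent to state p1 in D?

All states are reachable from the start state.
P0 = {p5} | {p1,p2,p3,p4,p6}.
Refine {p1,p2,p3,p4,p6} on symbol a: members go to different blocks, giving {p3,p4,p6} and {p1,p2}.
Split {p3,p4,p6} by δ(·,c) → {p3,p4} and {p6}.
Split {p1,p2} by δ(·,b) → {p1} and {p2}.
The partition is now stable with 5 blocks: {p5} | {p3,p4} | {p1} | {p6} | {p2}.
p4 and p1 end up in different blocks, so they are distinguishable. For instance, the string 'a' is accepted from only p4.

No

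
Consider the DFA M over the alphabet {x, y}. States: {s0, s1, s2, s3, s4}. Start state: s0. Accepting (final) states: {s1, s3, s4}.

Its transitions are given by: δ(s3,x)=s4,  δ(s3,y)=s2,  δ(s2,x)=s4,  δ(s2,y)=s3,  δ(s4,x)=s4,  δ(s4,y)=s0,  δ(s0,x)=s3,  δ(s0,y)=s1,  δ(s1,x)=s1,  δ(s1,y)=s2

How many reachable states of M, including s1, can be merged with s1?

All states are reachable from the start state.
Start with accepting vs non-accepting: {s1,s3,s4} | {s0,s2}.
The partition is now stable with 2 blocks: {s1,s3,s4} | {s0,s2}.
State s1 belongs to the block {s1,s3,s4}, which has 3 states.

3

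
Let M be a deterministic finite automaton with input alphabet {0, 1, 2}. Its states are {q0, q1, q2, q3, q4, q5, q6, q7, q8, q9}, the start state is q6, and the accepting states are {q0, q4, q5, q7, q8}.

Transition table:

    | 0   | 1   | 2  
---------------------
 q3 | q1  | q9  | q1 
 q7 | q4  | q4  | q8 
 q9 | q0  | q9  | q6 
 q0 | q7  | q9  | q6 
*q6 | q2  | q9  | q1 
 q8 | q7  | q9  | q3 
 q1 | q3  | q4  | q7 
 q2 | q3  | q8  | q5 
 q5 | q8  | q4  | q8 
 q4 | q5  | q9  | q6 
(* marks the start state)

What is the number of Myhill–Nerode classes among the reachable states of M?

5

P0 = {q0,q4,q5,q7,q8} | {q1,q2,q3,q6,q9}.
Refine {q0,q4,q5,q7,q8} on symbol 1: members go to different blocks, giving {q0,q4,q8} and {q5,q7}.
Refine {q1,q2,q3,q6,q9} on symbol 0: members go to different blocks, giving {q1,q2,q3,q6} and {q9}.
Split {q1,q2,q3,q6} by δ(·,1) → {q1,q2} and {q3,q6}.
No further refinement is possible. Final partition (5 blocks): {q0,q4,q8} | {q1,q2} | {q5,q7} | {q9} | {q3,q6}.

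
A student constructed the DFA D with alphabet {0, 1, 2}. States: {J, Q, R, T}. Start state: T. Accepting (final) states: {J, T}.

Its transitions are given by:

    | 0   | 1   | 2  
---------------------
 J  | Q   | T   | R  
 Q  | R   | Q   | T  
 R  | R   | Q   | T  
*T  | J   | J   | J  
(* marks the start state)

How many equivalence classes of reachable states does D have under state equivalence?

Every state is reachable, so we keep all 4.
Start with accepting vs non-accepting: {J,T} | {Q,R}.
On input 0, block {J,T} splits into {J} and {T}.
No further refinement is possible. Final partition (3 blocks): {J} | {Q,R} | {T}.

3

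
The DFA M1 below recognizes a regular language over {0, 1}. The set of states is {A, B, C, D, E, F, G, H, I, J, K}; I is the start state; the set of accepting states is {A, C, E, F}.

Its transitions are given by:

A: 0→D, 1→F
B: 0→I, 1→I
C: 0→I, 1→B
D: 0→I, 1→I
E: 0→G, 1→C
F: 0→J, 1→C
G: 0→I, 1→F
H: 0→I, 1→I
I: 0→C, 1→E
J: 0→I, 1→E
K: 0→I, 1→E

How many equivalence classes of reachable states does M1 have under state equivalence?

States {A,D,H,K} cannot be reached from the start state, so discard them.
Start with accepting vs non-accepting: {C,E,F} | {B,G,I,J}.
Refine {C,E,F} on symbol 1: members go to different blocks, giving {E,F} and {C}.
Split {B,G,I,J} by δ(·,0) → {B,G,J} and {I}.
Refine {B,G,J} on symbol 1: members go to different blocks, giving {G,J} and {B}.
The partition is now stable with 5 blocks: {E,F} | {G,J} | {C} | {I} | {B}.

5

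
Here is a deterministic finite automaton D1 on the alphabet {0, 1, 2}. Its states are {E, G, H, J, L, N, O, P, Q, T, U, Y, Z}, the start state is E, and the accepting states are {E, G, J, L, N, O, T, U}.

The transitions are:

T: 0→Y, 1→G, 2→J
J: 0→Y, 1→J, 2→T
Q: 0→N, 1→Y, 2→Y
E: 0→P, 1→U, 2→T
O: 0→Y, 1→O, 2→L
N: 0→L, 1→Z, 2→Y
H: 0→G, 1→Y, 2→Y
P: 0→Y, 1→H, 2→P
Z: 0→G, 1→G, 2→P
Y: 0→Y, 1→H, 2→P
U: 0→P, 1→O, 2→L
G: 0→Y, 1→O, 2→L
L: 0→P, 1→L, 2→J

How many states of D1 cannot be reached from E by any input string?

3

Starting at E and following transitions, the reachable set is {E, G, H, J, L, O, P, T, U, Y}. That leaves N, Q, Z unreachable — 3 in total.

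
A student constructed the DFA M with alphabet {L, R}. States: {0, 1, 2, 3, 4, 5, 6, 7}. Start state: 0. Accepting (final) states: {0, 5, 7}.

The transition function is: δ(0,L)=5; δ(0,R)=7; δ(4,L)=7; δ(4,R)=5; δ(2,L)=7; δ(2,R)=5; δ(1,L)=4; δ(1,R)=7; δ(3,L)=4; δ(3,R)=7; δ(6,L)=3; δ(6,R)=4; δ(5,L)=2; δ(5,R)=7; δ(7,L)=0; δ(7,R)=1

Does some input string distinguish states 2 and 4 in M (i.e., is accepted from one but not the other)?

States {3,6} cannot be reached from the start state, so discard them.
Initial partition by acceptance: {0,5,7} | {1,2,4}.
Split {0,5,7} by δ(·,L) → {0,7} and {5}.
On input L, block {0,7} splits into {0} and {7}.
Split {1,2,4} by δ(·,L) → {2,4} and {1}.
Stable partition: {0} | {2,4} | {5} | {7} | {1} — 5 equivalence classes.
2 and 4 lie in the same block of the stable partition, so they are equivalent — no string distinguishes them.

No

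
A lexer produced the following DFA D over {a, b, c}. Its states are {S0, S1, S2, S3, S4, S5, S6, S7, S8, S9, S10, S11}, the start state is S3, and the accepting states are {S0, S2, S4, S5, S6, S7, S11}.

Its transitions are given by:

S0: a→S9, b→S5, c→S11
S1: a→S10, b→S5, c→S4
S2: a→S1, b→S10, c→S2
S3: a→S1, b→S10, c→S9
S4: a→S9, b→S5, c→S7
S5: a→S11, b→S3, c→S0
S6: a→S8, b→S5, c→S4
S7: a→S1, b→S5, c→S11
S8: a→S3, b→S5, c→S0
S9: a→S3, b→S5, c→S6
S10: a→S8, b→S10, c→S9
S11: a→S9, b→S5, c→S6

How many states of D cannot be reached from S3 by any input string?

1

BFS from S3 reaches {S0, S1, S3, S4, S5, S6, S7, S8, S9, S10, S11}; the 1 state(s) S2 are never visited.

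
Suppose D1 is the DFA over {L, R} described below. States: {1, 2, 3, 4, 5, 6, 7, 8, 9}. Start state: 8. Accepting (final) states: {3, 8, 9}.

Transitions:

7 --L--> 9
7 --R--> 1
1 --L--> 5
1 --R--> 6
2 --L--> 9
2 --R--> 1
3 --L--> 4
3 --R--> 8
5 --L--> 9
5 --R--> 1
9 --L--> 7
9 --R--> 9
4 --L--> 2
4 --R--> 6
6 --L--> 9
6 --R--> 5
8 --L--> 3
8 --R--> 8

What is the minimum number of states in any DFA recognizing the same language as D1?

6

Initial partition by acceptance: {3,8,9} | {1,2,4,5,6,7}.
On input L, block {3,8,9} splits into {3,9} and {8}.
Split {3,9} by δ(·,R) → {3} and {9}.
Split {1,2,4,5,6,7} by δ(·,L) → {2,5,6,7} and {1,4}.
Split {2,5,6,7} by δ(·,R) → {2,5,7} and {6}.
No further refinement is possible. Final partition (6 blocks): {3} | {2,5,7} | {8} | {9} | {1,4} | {6}.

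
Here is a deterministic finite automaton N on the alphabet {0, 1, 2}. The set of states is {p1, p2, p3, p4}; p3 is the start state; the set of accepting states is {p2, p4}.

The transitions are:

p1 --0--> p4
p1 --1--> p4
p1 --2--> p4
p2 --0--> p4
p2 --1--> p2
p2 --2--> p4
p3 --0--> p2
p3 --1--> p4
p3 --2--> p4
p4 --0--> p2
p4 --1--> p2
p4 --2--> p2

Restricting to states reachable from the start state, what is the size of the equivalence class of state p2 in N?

2

Reachable states from the start: {p2,p3,p4}. Unreachable: {p1} — drop them.
Start with accepting vs non-accepting: {p2,p4} | {p3}.
No further refinement is possible. Final partition (2 blocks): {p2,p4} | {p3}.
The equivalence class containing p2 is {p2,p4}, of size 2.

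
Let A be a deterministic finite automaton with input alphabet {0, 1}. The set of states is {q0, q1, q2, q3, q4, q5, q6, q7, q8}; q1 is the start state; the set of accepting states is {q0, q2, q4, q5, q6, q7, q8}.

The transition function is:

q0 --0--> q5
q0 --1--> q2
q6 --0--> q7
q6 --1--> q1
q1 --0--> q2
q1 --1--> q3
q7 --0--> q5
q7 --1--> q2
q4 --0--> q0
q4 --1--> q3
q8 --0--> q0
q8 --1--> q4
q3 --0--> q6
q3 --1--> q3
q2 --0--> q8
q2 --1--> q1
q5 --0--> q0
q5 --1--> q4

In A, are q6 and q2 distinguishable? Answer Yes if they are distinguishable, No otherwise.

Every state is reachable, so we keep all 9.
Start with accepting vs non-accepting: {q0,q2,q4,q5,q6,q7,q8} | {q1,q3}.
Refine {q0,q2,q4,q5,q6,q7,q8} on symbol 1: members go to different blocks, giving {q0,q5,q7,q8} and {q2,q4,q6}.
Stable partition: {q0,q5,q7,q8} | {q1,q3} | {q2,q4,q6} — 3 equivalence classes.
q6 and q2 lie in the same block of the stable partition, so they are equivalent — no string distinguishes them.

No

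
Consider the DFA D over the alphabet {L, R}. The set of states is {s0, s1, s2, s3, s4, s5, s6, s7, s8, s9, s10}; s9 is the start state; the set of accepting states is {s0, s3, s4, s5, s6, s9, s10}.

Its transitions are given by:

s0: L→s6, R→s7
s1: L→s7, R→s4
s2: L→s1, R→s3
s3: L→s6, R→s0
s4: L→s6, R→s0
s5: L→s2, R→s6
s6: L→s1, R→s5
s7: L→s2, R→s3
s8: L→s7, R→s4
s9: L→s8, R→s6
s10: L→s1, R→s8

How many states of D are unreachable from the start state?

No path from s9 leads to s10; the other 10 states are all reachable.

1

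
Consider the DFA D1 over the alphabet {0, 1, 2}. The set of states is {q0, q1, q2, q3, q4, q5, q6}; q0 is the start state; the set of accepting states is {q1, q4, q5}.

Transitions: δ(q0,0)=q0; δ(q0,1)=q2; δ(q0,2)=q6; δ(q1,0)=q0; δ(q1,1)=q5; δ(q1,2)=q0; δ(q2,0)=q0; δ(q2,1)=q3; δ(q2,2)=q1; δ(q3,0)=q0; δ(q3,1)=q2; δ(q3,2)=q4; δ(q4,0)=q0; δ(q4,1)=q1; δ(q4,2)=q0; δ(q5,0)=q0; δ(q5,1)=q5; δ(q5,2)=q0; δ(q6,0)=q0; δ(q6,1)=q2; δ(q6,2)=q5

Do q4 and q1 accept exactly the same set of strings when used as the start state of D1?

Yes

Every state is reachable, so we keep all 7.
Initial partition by acceptance: {q1,q4,q5} | {q0,q2,q3,q6}.
On input 2, block {q0,q2,q3,q6} splits into {q2,q3,q6} and {q0}.
Stable partition: {q1,q4,q5} | {q2,q3,q6} | {q0} — 3 equivalence classes.
q4 and q1 lie in the same block of the stable partition, so they are equivalent — no string distinguishes them.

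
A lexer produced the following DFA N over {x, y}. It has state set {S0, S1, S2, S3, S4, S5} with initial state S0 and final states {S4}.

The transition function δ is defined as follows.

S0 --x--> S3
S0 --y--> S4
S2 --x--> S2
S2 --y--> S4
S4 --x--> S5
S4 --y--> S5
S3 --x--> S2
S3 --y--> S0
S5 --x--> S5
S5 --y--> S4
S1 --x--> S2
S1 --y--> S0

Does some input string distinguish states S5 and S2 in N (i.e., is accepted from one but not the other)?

States {S1} cannot be reached from the start state, so discard them.
Initial partition by acceptance: {S4} | {S0,S2,S3,S5}.
Refine {S0,S2,S3,S5} on symbol y: members go to different blocks, giving {S0,S2,S5} and {S3}.
Refine {S0,S2,S5} on symbol x: members go to different blocks, giving {S2,S5} and {S0}.
Stable partition: {S4} | {S2,S5} | {S3} | {S0} — 4 equivalence classes.
S5 and S2 lie in the same block of the stable partition, so they are equivalent — no string distinguishes them.

No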